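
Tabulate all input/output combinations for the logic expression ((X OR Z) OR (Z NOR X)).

Z | X | Output
--------------
0 | 0 | 1
0 | 1 | 1
1 | 0 | 1
1 | 1 | 1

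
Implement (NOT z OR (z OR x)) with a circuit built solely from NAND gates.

(((z NAND z) NAND (z NAND z)) NAND (((z NAND z) NAND (x NAND x)) NAND ((z NAND z) NAND (x NAND x))))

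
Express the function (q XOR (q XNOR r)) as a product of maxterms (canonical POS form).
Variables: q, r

ΠM(1, 3) = (q OR NOT r) AND (NOT q OR NOT r)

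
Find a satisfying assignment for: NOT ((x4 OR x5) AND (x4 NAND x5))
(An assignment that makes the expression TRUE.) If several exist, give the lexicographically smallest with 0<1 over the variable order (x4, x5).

x4=0, x5=0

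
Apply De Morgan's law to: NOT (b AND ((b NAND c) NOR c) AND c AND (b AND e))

NOT b OR NOT ((b NAND c) NOR c) OR NOT c OR NOT (b AND e)
De Morgan's: NOT(AND of terms) = OR of negations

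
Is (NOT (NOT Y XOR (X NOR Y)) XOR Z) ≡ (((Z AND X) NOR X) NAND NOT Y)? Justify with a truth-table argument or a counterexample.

No. Counterexample: with Z=0, X=0, Y=0, Expression 1 = 1 but Expression 2 = 0.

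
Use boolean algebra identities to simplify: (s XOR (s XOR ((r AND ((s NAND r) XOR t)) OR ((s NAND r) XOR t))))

By XOR self-cancellation ((E XOR v) XOR v = E) then absorption (E OR (E AND v) = E):
= ((s NAND r) XOR t)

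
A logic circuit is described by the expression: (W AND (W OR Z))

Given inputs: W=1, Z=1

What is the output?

Substituting: (1 AND (1 OR 1))
= 1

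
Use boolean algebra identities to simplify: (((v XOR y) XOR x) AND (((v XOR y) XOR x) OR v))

By absorption (E AND (E OR v) = E):
= ((v XOR y) XOR x)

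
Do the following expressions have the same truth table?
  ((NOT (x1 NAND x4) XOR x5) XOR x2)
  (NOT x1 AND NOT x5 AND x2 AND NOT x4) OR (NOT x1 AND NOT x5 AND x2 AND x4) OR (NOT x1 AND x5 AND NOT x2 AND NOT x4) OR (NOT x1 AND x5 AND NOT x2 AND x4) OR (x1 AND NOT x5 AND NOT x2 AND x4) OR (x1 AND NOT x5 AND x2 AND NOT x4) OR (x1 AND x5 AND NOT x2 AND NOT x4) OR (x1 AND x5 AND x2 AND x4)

Yes, they are equivalent — the two output columns agree on all 16 assignments:
x1 | x5 | x2 | x4 | Expression 1 | Expression 2
-----------------------------------------------
0 | 0 | 0 | 0 | 0 | 0
0 | 0 | 0 | 1 | 0 | 0
0 | 0 | 1 | 0 | 1 | 1
0 | 0 | 1 | 1 | 1 | 1
0 | 1 | 0 | 0 | 1 | 1
0 | 1 | 0 | 1 | 1 | 1
0 | 1 | 1 | 0 | 0 | 0
0 | 1 | 1 | 1 | 0 | 0
1 | 0 | 0 | 0 | 0 | 0
1 | 0 | 0 | 1 | 1 | 1
1 | 0 | 1 | 0 | 1 | 1
1 | 0 | 1 | 1 | 0 | 0
1 | 1 | 0 | 0 | 1 | 1
1 | 1 | 0 | 1 | 0 | 0
1 | 1 | 1 | 0 | 0 | 0
1 | 1 | 1 | 1 | 1 | 1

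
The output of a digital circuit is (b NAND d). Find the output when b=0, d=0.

Substituting: (0 NAND 0)
= 1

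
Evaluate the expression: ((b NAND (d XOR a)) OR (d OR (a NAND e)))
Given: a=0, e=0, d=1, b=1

Substituting: ((1 NAND (1 XOR 0)) OR (1 OR (0 NAND 0)))
= 1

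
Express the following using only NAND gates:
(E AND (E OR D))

((E NAND ((E NAND E) NAND (D NAND D))) NAND (E NAND ((E NAND E) NAND (D NAND D))))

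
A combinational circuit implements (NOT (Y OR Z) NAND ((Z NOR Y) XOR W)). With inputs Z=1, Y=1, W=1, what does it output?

Substituting: (NOT (1 OR 1) NAND ((1 NOR 1) XOR 1))
= 1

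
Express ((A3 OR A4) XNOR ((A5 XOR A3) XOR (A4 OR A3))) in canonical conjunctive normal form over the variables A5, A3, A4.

(A5 OR NOT A3 OR A4) AND (A5 OR NOT A3 OR NOT A4) AND (NOT A5 OR A3 OR A4) AND (NOT A5 OR A3 OR NOT A4)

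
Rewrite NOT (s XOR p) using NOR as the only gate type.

(((((s NOR p) NOR (s NOR p)) NOR ((s NOR p) NOR (s NOR p))) NOR ((((s NOR s) NOR (p NOR p)) NOR ((s NOR s) NOR (p NOR p))) NOR (((s NOR s) NOR (p NOR p)) NOR ((s NOR s) NOR (p NOR p))))) NOR ((((s NOR p) NOR (s NOR p)) NOR ((s NOR p) NOR (s NOR p))) NOR ((((s NOR s) NOR (p NOR p)) NOR ((s NOR s) NOR (p NOR p))) NOR (((s NOR s) NOR (p NOR p)) NOR ((s NOR s) NOR (p NOR p))))))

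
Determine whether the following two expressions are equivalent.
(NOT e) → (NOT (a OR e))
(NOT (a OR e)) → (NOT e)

No, Converse is not equivalent to original (counterexample: a=1, b=0, e=0)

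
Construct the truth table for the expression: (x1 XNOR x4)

x1 | x4 | Output
----------------
0 | 0 | 1
0 | 1 | 0
1 | 0 | 0
1 | 1 | 1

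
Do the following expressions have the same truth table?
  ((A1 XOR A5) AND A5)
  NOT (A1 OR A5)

No. Counterexample: with A1=0, A5=0, Expression 1 = 0 but Expression 2 = 1.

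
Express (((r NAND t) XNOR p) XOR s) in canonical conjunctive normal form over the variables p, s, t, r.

(p OR s OR t OR r) AND (p OR s OR t OR NOT r) AND (p OR s OR NOT t OR r) AND (p OR NOT s OR NOT t OR NOT r) AND (NOT p OR s OR NOT t OR NOT r) AND (NOT p OR NOT s OR t OR r) AND (NOT p OR NOT s OR t OR NOT r) AND (NOT p OR NOT s OR NOT t OR r)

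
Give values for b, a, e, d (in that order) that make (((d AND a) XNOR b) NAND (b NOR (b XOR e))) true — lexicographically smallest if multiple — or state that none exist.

b=0, a=0, e=1, d=0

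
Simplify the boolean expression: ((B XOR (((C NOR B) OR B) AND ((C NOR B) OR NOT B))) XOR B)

By XOR self-cancellation ((E XOR v) XOR v = E) then distribution ((E OR v) AND (E OR NOT v) = E):
= (C NOR B)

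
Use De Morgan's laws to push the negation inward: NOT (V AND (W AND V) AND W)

NOT V OR NOT (W AND V) OR NOT W
De Morgan's: NOT(AND of terms) = OR of negations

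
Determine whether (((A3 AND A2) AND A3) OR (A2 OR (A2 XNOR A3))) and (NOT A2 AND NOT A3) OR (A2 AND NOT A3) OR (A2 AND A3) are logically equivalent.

Yes, they are equivalent — the two output columns agree on all 4 assignments:
A2 | A3 | Expression 1 | Expression 2
-------------------------------------
0 | 0 | 1 | 1
0 | 1 | 0 | 0
1 | 0 | 1 | 1
1 | 1 | 1 | 1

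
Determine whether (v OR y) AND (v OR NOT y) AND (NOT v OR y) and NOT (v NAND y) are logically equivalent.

Yes, they are equivalent — the two output columns agree on all 4 assignments:
v | y | Expression 1 | Expression 2
-----------------------------------
0 | 0 | 0 | 0
0 | 1 | 0 | 0
1 | 0 | 0 | 0
1 | 1 | 1 | 1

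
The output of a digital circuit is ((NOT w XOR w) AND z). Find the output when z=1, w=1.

Substituting: ((NOT 1 XOR 1) AND 1)
= 1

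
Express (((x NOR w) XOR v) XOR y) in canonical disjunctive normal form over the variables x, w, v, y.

(NOT x AND NOT w AND NOT v AND NOT y) OR (NOT x AND NOT w AND v AND y) OR (NOT x AND w AND NOT v AND y) OR (NOT x AND w AND v AND NOT y) OR (x AND NOT w AND NOT v AND y) OR (x AND NOT w AND v AND NOT y) OR (x AND w AND NOT v AND y) OR (x AND w AND v AND NOT y)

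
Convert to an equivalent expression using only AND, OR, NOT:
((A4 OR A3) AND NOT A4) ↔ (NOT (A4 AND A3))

(((A4 OR A3) AND NOT A4) AND (NOT (A4 AND A3))) OR (NOT ((A4 OR A3) AND NOT A4) AND (A4 AND A3))
(Biconditional = both true or both false)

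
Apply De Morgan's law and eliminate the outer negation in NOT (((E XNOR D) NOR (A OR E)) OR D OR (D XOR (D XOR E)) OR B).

NOT ((E XNOR D) NOR (A OR E)) AND NOT D AND NOT (D XOR (D XOR E)) AND NOT B
De Morgan's: NOT(OR of terms) = AND of negations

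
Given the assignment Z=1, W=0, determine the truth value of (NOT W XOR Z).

Substituting: (NOT 0 XOR 1)
= 0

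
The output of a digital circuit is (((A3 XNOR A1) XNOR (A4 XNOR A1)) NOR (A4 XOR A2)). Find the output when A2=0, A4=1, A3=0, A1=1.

Substituting: (((0 XNOR 1) XNOR (1 XNOR 1)) NOR (1 XOR 0))
= 0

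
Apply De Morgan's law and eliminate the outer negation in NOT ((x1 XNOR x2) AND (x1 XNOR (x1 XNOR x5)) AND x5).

NOT (x1 XNOR x2) OR NOT (x1 XNOR (x1 XNOR x5)) OR NOT x5
De Morgan's: NOT(AND of terms) = OR of negations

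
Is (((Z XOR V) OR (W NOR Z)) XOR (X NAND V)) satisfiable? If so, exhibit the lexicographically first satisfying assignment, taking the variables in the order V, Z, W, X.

V=0, Z=0, W=1, X=0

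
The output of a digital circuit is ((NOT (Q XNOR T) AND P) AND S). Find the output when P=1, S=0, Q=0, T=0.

Substituting: ((NOT (0 XNOR 0) AND 1) AND 0)
= 0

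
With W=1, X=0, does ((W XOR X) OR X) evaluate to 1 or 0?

Substituting: ((1 XOR 0) OR 0)
= 1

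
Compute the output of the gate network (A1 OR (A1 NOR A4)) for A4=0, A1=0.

Substituting: (0 OR (0 NOR 0))
= 1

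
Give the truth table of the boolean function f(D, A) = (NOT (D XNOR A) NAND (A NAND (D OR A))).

D | A | Output
--------------
0 | 0 | 1
0 | 1 | 1
1 | 0 | 0
1 | 1 | 1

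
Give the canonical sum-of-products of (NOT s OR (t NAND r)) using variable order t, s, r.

Σm(0, 1, 2, 3, 4, 5, 6) = (NOT t AND NOT s AND NOT r) OR (NOT t AND NOT s AND r) OR (NOT t AND s AND NOT r) OR (NOT t AND s AND r) OR (t AND NOT s AND NOT r) OR (t AND NOT s AND r) OR (t AND s AND NOT r)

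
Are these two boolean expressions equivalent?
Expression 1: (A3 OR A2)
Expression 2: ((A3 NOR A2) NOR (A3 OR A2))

No. Counterexample: with A2=0, A3=1, Expression 1 = 1 but Expression 2 = 0.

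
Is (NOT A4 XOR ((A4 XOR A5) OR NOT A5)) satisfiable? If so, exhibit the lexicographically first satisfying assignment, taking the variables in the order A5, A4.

A5=0, A4=1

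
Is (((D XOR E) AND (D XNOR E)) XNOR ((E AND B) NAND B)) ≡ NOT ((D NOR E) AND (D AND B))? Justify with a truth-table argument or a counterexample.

No. Counterexample: with E=0, D=0, B=0, Expression 1 = 0 but Expression 2 = 1.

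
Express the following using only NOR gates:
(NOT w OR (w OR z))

(((w NOR w) NOR ((w NOR z) NOR (w NOR z))) NOR ((w NOR w) NOR ((w NOR z) NOR (w NOR z))))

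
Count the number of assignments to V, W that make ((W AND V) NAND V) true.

Satisfying assignments: (0,0), (0,1), (1,0)
Count: 3 out of 4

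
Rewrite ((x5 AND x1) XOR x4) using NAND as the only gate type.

((((x5 NAND x1) NAND (x5 NAND x1)) NAND (((x5 NAND x1) NAND (x5 NAND x1)) NAND x4)) NAND (x4 NAND (((x5 NAND x1) NAND (x5 NAND x1)) NAND x4)))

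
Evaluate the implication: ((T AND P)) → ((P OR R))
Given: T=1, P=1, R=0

Antecedent ((T AND P)) = 1; consequent ((P OR R)) = 1.
1 → 1 = 1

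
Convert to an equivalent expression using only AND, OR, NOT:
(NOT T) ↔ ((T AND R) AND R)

((NOT T) AND ((T AND R) AND R)) OR (T AND NOT ((T AND R) AND R))
(Biconditional = both true or both false)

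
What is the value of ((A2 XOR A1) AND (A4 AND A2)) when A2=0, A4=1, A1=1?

Substituting: ((0 XOR 1) AND (1 AND 0))
= 0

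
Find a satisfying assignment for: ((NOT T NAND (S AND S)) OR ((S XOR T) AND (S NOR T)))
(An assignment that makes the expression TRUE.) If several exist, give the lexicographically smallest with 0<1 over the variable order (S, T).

S=0, T=0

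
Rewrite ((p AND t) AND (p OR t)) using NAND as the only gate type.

((((p NAND t) NAND (p NAND t)) NAND ((p NAND p) NAND (t NAND t))) NAND (((p NAND t) NAND (p NAND t)) NAND ((p NAND p) NAND (t NAND t))))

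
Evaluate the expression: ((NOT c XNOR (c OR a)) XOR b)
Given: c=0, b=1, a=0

Substituting: ((NOT 0 XNOR (0 OR 0)) XOR 1)
= 1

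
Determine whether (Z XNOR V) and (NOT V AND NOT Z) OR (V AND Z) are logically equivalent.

Yes, they are equivalent — the two output columns agree on all 4 assignments:
V | Z | Expression 1 | Expression 2
-----------------------------------
0 | 0 | 1 | 1
0 | 1 | 0 | 0
1 | 0 | 0 | 0
1 | 1 | 1 | 1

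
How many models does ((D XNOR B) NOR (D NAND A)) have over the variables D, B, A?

Satisfying assignments: (1,0,1)
Count: 1 out of 8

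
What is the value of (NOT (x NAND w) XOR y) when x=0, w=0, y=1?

Substituting: (NOT (0 NAND 0) XOR 1)
= 1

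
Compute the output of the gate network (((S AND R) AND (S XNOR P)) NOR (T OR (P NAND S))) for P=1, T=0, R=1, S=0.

Substituting: (((0 AND 1) AND (0 XNOR 1)) NOR (0 OR (1 NAND 0)))
= 0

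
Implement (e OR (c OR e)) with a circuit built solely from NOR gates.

((e NOR ((c NOR e) NOR (c NOR e))) NOR (e NOR ((c NOR e) NOR (c NOR e))))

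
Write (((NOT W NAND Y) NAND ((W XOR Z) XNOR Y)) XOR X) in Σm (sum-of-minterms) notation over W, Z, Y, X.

Σm(1, 2, 4, 6, 8, 11, 13, 14) = (NOT W AND NOT Z AND NOT Y AND X) OR (NOT W AND NOT Z AND Y AND NOT X) OR (NOT W AND Z AND NOT Y AND NOT X) OR (NOT W AND Z AND Y AND NOT X) OR (W AND NOT Z AND NOT Y AND NOT X) OR (W AND NOT Z AND Y AND X) OR (W AND Z AND NOT Y AND X) OR (W AND Z AND Y AND NOT X)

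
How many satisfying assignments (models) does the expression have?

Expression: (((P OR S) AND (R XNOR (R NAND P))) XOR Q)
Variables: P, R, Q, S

Satisfying assignments: (0,0,1,0), (0,0,1,1), (0,1,0,1), (0,1,1,0), (1,0,1,0), (1,0,1,1), (1,1,1,0), (1,1,1,1)
Count: 8 out of 16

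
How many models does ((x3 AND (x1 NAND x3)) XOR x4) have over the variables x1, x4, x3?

Satisfying assignments: (0,0,1), (0,1,0), (1,1,0), (1,1,1)
Count: 4 out of 8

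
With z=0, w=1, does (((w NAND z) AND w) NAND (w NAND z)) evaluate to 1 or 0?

Substituting: (((1 NAND 0) AND 1) NAND (1 NAND 0))
= 0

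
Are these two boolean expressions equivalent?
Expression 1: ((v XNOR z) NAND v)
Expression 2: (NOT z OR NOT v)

Yes, they are equivalent — the two output columns agree on all 4 assignments:
z | v | Expression 1 | Expression 2
-----------------------------------
0 | 0 | 1 | 1
0 | 1 | 1 | 1
1 | 0 | 1 | 1
1 | 1 | 0 | 0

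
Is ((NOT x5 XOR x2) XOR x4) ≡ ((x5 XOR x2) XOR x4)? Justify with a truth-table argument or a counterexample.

No. Counterexample: with x2=0, x5=0, x4=0, Expression 1 = 1 but Expression 2 = 0.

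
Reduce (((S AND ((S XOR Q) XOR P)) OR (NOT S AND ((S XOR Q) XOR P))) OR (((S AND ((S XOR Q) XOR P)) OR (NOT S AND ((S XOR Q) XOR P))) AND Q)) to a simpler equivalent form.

By absorption (E OR (E AND v) = E) then distribution ((E AND v) OR (E AND NOT v) = E):
= ((S XOR Q) XOR P)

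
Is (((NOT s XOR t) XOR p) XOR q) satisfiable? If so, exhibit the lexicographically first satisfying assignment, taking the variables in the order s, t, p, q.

s=0, t=0, p=0, q=0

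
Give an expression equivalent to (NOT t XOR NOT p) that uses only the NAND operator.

(((t NAND t) NAND ((t NAND t) NAND (p NAND p))) NAND ((p NAND p) NAND ((t NAND t) NAND (p NAND p))))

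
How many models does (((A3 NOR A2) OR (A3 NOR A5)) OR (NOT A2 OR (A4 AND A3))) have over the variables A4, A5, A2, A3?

Satisfying assignments: (0,0,0,0), (0,0,0,1), (0,0,1,0), (0,1,0,0), (0,1,0,1), (1,0,0,0), (1,0,0,1), (1,0,1,0), (1,0,1,1), (1,1,0,0), (1,1,0,1), (1,1,1,1)
Count: 12 out of 16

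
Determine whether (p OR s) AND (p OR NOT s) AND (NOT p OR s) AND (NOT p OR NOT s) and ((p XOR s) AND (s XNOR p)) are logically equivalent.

Yes, they are equivalent — the two output columns agree on all 4 assignments:
p | s | Expression 1 | Expression 2
-----------------------------------
0 | 0 | 0 | 0
0 | 1 | 0 | 0
1 | 0 | 0 | 0
1 | 1 | 0 | 0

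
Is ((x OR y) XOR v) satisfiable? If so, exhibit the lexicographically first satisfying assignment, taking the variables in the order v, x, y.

v=0, x=0, y=1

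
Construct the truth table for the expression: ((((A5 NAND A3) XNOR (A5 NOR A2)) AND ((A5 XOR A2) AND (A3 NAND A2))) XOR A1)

A1 | A5 | A3 | A2 | Output
--------------------------
0 | 0 | 0 | 0 | 0
0 | 0 | 0 | 1 | 0
0 | 0 | 1 | 0 | 0
0 | 0 | 1 | 1 | 0
0 | 1 | 0 | 0 | 0
0 | 1 | 0 | 1 | 0
0 | 1 | 1 | 0 | 1
0 | 1 | 1 | 1 | 0
1 | 0 | 0 | 0 | 1
1 | 0 | 0 | 1 | 1
1 | 0 | 1 | 0 | 1
1 | 0 | 1 | 1 | 1
1 | 1 | 0 | 0 | 1
1 | 1 | 0 | 1 | 1
1 | 1 | 1 | 0 | 0
1 | 1 | 1 | 1 | 1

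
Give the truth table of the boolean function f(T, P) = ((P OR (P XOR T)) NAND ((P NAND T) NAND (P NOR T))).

T | P | Output
--------------
0 | 0 | 1
0 | 1 | 0
1 | 0 | 0
1 | 1 | 0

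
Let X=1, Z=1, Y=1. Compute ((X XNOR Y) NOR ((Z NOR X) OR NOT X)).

Substituting: ((1 XNOR 1) NOR ((1 NOR 1) OR NOT 1))
= 0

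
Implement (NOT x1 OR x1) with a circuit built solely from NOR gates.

(((x1 NOR x1) NOR x1) NOR ((x1 NOR x1) NOR x1))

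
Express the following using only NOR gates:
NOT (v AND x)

(((v NOR v) NOR (x NOR x)) NOR ((v NOR v) NOR (x NOR x)))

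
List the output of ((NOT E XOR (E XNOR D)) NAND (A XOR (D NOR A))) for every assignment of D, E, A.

D | E | A | Output
------------------
0 | 0 | 0 | 1
0 | 0 | 1 | 1
0 | 1 | 0 | 1
0 | 1 | 1 | 1
1 | 0 | 0 | 1
1 | 0 | 1 | 0
1 | 1 | 0 | 1
1 | 1 | 1 | 0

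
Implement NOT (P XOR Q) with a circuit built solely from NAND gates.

(((P NAND (P NAND Q)) NAND (Q NAND (P NAND Q))) NAND ((P NAND (P NAND Q)) NAND (Q NAND (P NAND Q))))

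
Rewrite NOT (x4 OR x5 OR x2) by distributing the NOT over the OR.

NOT x4 AND NOT x5 AND NOT x2
De Morgan's: NOT(OR of terms) = AND of negations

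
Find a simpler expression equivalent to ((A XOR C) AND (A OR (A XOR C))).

By absorption (E AND (E OR v) = E):
= (A XOR C)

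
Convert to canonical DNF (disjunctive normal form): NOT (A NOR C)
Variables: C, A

(NOT C AND A) OR (C AND NOT A) OR (C AND A)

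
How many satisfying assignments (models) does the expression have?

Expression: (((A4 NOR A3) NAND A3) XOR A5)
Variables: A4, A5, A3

Satisfying assignments: (0,0,0), (0,0,1), (1,0,0), (1,0,1)
Count: 4 out of 8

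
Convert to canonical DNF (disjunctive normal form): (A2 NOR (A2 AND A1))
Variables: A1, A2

(NOT A1 AND NOT A2) OR (A1 AND NOT A2)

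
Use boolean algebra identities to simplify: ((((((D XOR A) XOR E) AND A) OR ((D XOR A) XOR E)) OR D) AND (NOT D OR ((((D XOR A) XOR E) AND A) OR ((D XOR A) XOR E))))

By distribution ((E OR v) AND (E OR NOT v) = E) then absorption (E OR (E AND v) = E):
= ((D XOR A) XOR E)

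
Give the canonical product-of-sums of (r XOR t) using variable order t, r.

ΠM(0, 3) = (t OR r) AND (NOT t OR NOT r)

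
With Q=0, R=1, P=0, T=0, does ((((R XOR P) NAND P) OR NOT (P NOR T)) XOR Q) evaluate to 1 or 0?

Substituting: ((((1 XOR 0) NAND 0) OR NOT (0 NOR 0)) XOR 0)
= 1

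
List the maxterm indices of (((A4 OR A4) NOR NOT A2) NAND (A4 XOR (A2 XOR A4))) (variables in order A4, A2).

ΠM(1) = (A4 OR NOT A2)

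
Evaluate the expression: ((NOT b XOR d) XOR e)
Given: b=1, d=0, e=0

Substituting: ((NOT 1 XOR 0) XOR 0)
= 0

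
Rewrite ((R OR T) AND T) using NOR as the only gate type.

((((R NOR T) NOR (R NOR T)) NOR ((R NOR T) NOR (R NOR T))) NOR (T NOR T))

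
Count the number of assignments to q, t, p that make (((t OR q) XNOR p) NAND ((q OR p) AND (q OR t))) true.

Satisfying assignments: (0,0,0), (0,0,1), (0,1,0), (1,0,0), (1,1,0)
Count: 5 out of 8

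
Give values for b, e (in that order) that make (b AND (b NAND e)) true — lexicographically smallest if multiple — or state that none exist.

b=1, e=0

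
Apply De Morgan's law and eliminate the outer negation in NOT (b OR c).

NOT b AND NOT c
De Morgan's: NOT(OR of terms) = AND of negations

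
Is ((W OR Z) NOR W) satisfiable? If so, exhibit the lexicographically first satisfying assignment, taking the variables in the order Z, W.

Z=0, W=0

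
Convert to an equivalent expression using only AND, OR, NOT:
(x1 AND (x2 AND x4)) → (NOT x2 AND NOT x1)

NOT (x1 AND (x2 AND x4)) OR (NOT x2 AND NOT x1)
(Implication elimination: A → B = NOT A OR B)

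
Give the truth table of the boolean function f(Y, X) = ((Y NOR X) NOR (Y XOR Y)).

Y | X | Output
--------------
0 | 0 | 0
0 | 1 | 1
1 | 0 | 1
1 | 1 | 1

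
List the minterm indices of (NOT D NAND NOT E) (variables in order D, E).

Σm(1, 2, 3) = (NOT D AND E) OR (D AND NOT E) OR (D AND E)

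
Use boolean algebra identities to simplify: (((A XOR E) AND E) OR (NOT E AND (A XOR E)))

By distribution ((E AND v) OR (E AND NOT v) = E):
= (A XOR E)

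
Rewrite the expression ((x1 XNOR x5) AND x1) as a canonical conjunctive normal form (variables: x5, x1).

(x5 OR x1) AND (x5 OR NOT x1) AND (NOT x5 OR x1)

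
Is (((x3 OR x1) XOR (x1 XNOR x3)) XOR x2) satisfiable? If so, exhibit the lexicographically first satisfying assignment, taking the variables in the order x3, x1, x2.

x3=0, x1=0, x2=0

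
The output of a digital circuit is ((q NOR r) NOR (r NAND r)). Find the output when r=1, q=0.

Substituting: ((0 NOR 1) NOR (1 NAND 1))
= 1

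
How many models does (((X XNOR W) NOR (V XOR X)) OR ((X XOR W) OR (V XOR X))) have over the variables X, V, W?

Satisfying assignments: (0,0,1), (0,1,0), (0,1,1), (1,0,0), (1,0,1), (1,1,0)
Count: 6 out of 8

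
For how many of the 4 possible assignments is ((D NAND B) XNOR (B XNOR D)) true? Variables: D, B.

Satisfying assignments: (0,0)
Count: 1 out of 4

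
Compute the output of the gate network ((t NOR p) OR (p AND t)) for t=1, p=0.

Substituting: ((1 NOR 0) OR (0 AND 1))
= 0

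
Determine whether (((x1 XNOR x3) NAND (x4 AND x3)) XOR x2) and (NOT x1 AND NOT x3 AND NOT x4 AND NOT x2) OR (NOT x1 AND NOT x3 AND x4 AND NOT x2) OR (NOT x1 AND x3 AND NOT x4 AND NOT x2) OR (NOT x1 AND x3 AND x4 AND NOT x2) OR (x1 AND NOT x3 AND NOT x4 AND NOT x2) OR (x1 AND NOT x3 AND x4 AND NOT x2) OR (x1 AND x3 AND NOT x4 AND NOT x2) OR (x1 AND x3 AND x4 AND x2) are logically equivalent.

Yes, they are equivalent — the two output columns agree on all 16 assignments:
x1 | x3 | x4 | x2 | Expression 1 | Expression 2
-----------------------------------------------
0 | 0 | 0 | 0 | 1 | 1
0 | 0 | 0 | 1 | 0 | 0
0 | 0 | 1 | 0 | 1 | 1
0 | 0 | 1 | 1 | 0 | 0
0 | 1 | 0 | 0 | 1 | 1
0 | 1 | 0 | 1 | 0 | 0
0 | 1 | 1 | 0 | 1 | 1
0 | 1 | 1 | 1 | 0 | 0
1 | 0 | 0 | 0 | 1 | 1
1 | 0 | 0 | 1 | 0 | 0
1 | 0 | 1 | 0 | 1 | 1
1 | 0 | 1 | 1 | 0 | 0
1 | 1 | 0 | 0 | 1 | 1
1 | 1 | 0 | 1 | 0 | 0
1 | 1 | 1 | 0 | 0 | 0
1 | 1 | 1 | 1 | 1 | 1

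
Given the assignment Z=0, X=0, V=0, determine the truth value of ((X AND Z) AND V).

Substituting: ((0 AND 0) AND 0)
= 0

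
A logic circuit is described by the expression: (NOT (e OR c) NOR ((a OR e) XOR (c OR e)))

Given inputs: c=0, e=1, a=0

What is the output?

Substituting: (NOT (1 OR 0) NOR ((0 OR 1) XOR (0 OR 1)))
= 1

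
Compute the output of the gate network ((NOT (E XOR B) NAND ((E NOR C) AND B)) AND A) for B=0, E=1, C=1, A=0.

Substituting: ((NOT (1 XOR 0) NAND ((1 NOR 1) AND 0)) AND 0)
= 0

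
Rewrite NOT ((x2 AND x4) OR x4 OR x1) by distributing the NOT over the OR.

NOT (x2 AND x4) AND NOT x4 AND NOT x1
De Morgan's: NOT(OR of terms) = AND of negations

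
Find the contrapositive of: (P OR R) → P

Contrapositive: NOT P → NOT (P OR R)
Note: A statement and its contrapositive are logically equivalent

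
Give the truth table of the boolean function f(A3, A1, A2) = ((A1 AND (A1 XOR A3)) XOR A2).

A3 | A1 | A2 | Output
---------------------
0 | 0 | 0 | 0
0 | 0 | 1 | 1
0 | 1 | 0 | 1
0 | 1 | 1 | 0
1 | 0 | 0 | 0
1 | 0 | 1 | 1
1 | 1 | 0 | 0
1 | 1 | 1 | 1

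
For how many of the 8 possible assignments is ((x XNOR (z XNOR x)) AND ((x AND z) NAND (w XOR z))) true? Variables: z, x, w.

Satisfying assignments: (1,0,0), (1,0,1), (1,1,1)
Count: 3 out of 8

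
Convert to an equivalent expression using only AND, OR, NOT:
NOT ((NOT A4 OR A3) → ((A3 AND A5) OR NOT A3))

(NOT A4 OR A3) AND NOT ((A3 AND A5) OR NOT A3)
(Negated implication: NOT(A → B) = A AND NOT B)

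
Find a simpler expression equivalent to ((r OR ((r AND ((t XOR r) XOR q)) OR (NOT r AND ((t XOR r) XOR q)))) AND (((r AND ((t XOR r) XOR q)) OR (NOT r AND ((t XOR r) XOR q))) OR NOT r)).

By distribution ((E OR v) AND (E OR NOT v) = E) then distribution ((E AND v) OR (E AND NOT v) = E):
= ((t XOR r) XOR q)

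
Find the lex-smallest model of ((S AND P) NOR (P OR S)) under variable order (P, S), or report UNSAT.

P=0, S=0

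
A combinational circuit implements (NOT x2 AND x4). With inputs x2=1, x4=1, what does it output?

Substituting: (NOT 1 AND 1)
= 0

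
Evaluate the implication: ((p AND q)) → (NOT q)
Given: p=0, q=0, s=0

Antecedent ((p AND q)) = 0; consequent (NOT q) = 1.
0 → 1 = 1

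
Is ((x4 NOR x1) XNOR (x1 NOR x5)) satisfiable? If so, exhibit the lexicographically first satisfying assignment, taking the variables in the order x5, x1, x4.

x5=0, x1=0, x4=0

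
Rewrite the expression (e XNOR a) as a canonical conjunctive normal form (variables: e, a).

(e OR NOT a) AND (NOT e OR a)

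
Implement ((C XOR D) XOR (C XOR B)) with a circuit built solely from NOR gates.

((((((((C NOR D) NOR (C NOR D)) NOR ((C NOR D) NOR (C NOR D))) NOR ((((C NOR C) NOR (D NOR D)) NOR ((C NOR C) NOR (D NOR D))) NOR (((C NOR C) NOR (D NOR D)) NOR ((C NOR C) NOR (D NOR D))))) NOR ((((C NOR B) NOR (C NOR B)) NOR ((C NOR B) NOR (C NOR B))) NOR ((((C NOR C) NOR (B NOR B)) NOR ((C NOR C) NOR (B NOR B))) NOR (((C NOR C) NOR (B NOR B)) NOR ((C NOR C) NOR (B NOR B)))))) NOR (((((C NOR D) NOR (C NOR D)) NOR ((C NOR D) NOR (C NOR D))) NOR ((((C NOR C) NOR (D NOR D)) NOR ((C NOR C) NOR (D NOR D))) NOR (((C NOR C) NOR (D NOR D)) NOR ((C NOR C) NOR (D NOR D))))) NOR ((((C NOR B) NOR (C NOR B)) NOR ((C NOR B) NOR (C NOR B))) NOR ((((C NOR C) NOR (B NOR B)) NOR ((C NOR C) NOR (B NOR B))) NOR (((C NOR C) NOR (B NOR B)) NOR ((C NOR C) NOR (B NOR B))))))) NOR ((((((C NOR D) NOR (C NOR D)) NOR ((C NOR D) NOR (C NOR D))) NOR ((((C NOR C) NOR (D NOR D)) NOR ((C NOR C) NOR (D NOR D))) NOR (((C NOR C) NOR (D NOR D)) NOR ((C NOR C) NOR (D NOR D))))) NOR ((((C NOR B) NOR (C NOR B)) NOR ((C NOR B) NOR (C NOR B))) NOR ((((C NOR C) NOR (B NOR B)) NOR ((C NOR C) NOR (B NOR B))) NOR (((C NOR C) NOR (B NOR B)) NOR ((C NOR C) NOR (B NOR B)))))) NOR (((((C NOR D) NOR (C NOR D)) NOR ((C NOR D) NOR (C NOR D))) NOR ((((C NOR C) NOR (D NOR D)) NOR ((C NOR C) NOR (D NOR D))) NOR (((C NOR C) NOR (D NOR D)) NOR ((C NOR C) NOR (D NOR D))))) NOR ((((C NOR B) NOR (C NOR B)) NOR ((C NOR B) NOR (C NOR B))) NOR ((((C NOR C) NOR (B NOR B)) NOR ((C NOR C) NOR (B NOR B))) NOR (((C NOR C) NOR (B NOR B)) NOR ((C NOR C) NOR (B NOR B)))))))) NOR ((((((((C NOR D) NOR (C NOR D)) NOR ((C NOR D) NOR (C NOR D))) NOR ((((C NOR C) NOR (D NOR D)) NOR ((C NOR C) NOR (D NOR D))) NOR (((C NOR C) NOR (D NOR D)) NOR ((C NOR C) NOR (D NOR D))))) NOR ((((C NOR D) NOR (C NOR D)) NOR ((C NOR D) NOR (C NOR D))) NOR ((((C NOR C) NOR (D NOR D)) NOR ((C NOR C) NOR (D NOR D))) NOR (((C NOR C) NOR (D NOR D)) NOR ((C NOR C) NOR (D NOR D)))))) NOR (((((C NOR B) NOR (C NOR B)) NOR ((C NOR B) NOR (C NOR B))) NOR ((((C NOR C) NOR (B NOR B)) NOR ((C NOR C) NOR (B NOR B))) NOR (((C NOR C) NOR (B NOR B)) NOR ((C NOR C) NOR (B NOR B))))) NOR ((((C NOR B) NOR (C NOR B)) NOR ((C NOR B) NOR (C NOR B))) NOR ((((C NOR C) NOR (B NOR B)) NOR ((C NOR C) NOR (B NOR B))) NOR (((C NOR C) NOR (B NOR B)) NOR ((C NOR C) NOR (B NOR B))))))) NOR ((((((C NOR D) NOR (C NOR D)) NOR ((C NOR D) NOR (C NOR D))) NOR ((((C NOR C) NOR (D NOR D)) NOR ((C NOR C) NOR (D NOR D))) NOR (((C NOR C) NOR (D NOR D)) NOR ((C NOR C) NOR (D NOR D))))) NOR ((((C NOR D) NOR (C NOR D)) NOR ((C NOR D) NOR (C NOR D))) NOR ((((C NOR C) NOR (D NOR D)) NOR ((C NOR C) NOR (D NOR D))) NOR (((C NOR C) NOR (D NOR D)) NOR ((C NOR C) NOR (D NOR D)))))) NOR (((((C NOR B) NOR (C NOR B)) NOR ((C NOR B) NOR (C NOR B))) NOR ((((C NOR C) NOR (B NOR B)) NOR ((C NOR C) NOR (B NOR B))) NOR (((C NOR C) NOR (B NOR B)) NOR ((C NOR C) NOR (B NOR B))))) NOR ((((C NOR B) NOR (C NOR B)) NOR ((C NOR B) NOR (C NOR B))) NOR ((((C NOR C) NOR (B NOR B)) NOR ((C NOR C) NOR (B NOR B))) NOR (((C NOR C) NOR (B NOR B)) NOR ((C NOR C) NOR (B NOR B)))))))) NOR (((((((C NOR D) NOR (C NOR D)) NOR ((C NOR D) NOR (C NOR D))) NOR ((((C NOR C) NOR (D NOR D)) NOR ((C NOR C) NOR (D NOR D))) NOR (((C NOR C) NOR (D NOR D)) NOR ((C NOR C) NOR (D NOR D))))) NOR ((((C NOR D) NOR (C NOR D)) NOR ((C NOR D) NOR (C NOR D))) NOR ((((C NOR C) NOR (D NOR D)) NOR ((C NOR C) NOR (D NOR D))) NOR (((C NOR C) NOR (D NOR D)) NOR ((C NOR C) NOR (D NOR D)))))) NOR (((((C NOR B) NOR (C NOR B)) NOR ((C NOR B) NOR (C NOR B))) NOR ((((C NOR C) NOR (B NOR B)) NOR ((C NOR C) NOR (B NOR B))) NOR (((C NOR C) NOR (B NOR B)) NOR ((C NOR C) NOR (B NOR B))))) NOR ((((C NOR B) NOR (C NOR B)) NOR ((C NOR B) NOR (C NOR B))) NOR ((((C NOR C) NOR (B NOR B)) NOR ((C NOR C) NOR (B NOR B))) NOR (((C NOR C) NOR (B NOR B)) NOR ((C NOR C) NOR (B NOR B))))))) NOR ((((((C NOR D) NOR (C NOR D)) NOR ((C NOR D) NOR (C NOR D))) NOR ((((C NOR C) NOR (D NOR D)) NOR ((C NOR C) NOR (D NOR D))) NOR (((C NOR C) NOR (D NOR D)) NOR ((C NOR C) NOR (D NOR D))))) NOR ((((C NOR D) NOR (C NOR D)) NOR ((C NOR D) NOR (C NOR D))) NOR ((((C NOR C) NOR (D NOR D)) NOR ((C NOR C) NOR (D NOR D))) NOR (((C NOR C) NOR (D NOR D)) NOR ((C NOR C) NOR (D NOR D)))))) NOR (((((C NOR B) NOR (C NOR B)) NOR ((C NOR B) NOR (C NOR B))) NOR ((((C NOR C) NOR (B NOR B)) NOR ((C NOR C) NOR (B NOR B))) NOR (((C NOR C) NOR (B NOR B)) NOR ((C NOR C) NOR (B NOR B))))) NOR ((((C NOR B) NOR (C NOR B)) NOR ((C NOR B) NOR (C NOR B))) NOR ((((C NOR C) NOR (B NOR B)) NOR ((C NOR C) NOR (B NOR B))) NOR (((C NOR C) NOR (B NOR B)) NOR ((C NOR C) NOR (B NOR B))))))))))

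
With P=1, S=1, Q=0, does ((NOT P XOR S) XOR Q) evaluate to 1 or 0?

Substituting: ((NOT 1 XOR 1) XOR 0)
= 1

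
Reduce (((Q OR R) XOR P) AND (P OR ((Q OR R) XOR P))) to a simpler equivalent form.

By absorption (E AND (E OR v) = E):
= ((Q OR R) XOR P)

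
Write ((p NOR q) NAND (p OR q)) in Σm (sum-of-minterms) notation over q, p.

Σm(0, 1, 2, 3) = (NOT q AND NOT p) OR (NOT q AND p) OR (q AND NOT p) OR (q AND p)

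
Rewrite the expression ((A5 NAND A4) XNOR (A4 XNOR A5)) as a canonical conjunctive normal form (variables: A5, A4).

(A5 OR NOT A4) AND (NOT A5 OR A4) AND (NOT A5 OR NOT A4)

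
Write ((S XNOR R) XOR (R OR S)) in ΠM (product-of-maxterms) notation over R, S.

ΠM(3) = (NOT R OR NOT S)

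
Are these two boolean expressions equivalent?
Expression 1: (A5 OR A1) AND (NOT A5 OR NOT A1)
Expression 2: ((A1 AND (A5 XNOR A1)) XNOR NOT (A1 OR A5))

Yes, they are equivalent — the two output columns agree on all 4 assignments:
A5 | A1 | Expression 1 | Expression 2
-------------------------------------
0 | 0 | 0 | 0
0 | 1 | 1 | 1
1 | 0 | 1 | 1
1 | 1 | 0 | 0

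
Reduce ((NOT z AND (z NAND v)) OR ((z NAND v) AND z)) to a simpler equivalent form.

By distribution ((E AND v) OR (E AND NOT v) = E):
= (z NAND v)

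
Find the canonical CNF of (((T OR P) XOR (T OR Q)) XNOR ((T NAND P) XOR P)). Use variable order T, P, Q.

(T OR P OR Q) AND (T OR NOT P OR Q) AND (NOT T OR P OR Q) AND (NOT T OR P OR NOT Q) AND (NOT T OR NOT P OR Q) AND (NOT T OR NOT P OR NOT Q)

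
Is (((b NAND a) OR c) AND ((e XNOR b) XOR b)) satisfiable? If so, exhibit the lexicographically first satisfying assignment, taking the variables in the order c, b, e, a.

c=0, b=0, e=0, a=0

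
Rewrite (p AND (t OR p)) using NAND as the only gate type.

((p NAND ((t NAND t) NAND (p NAND p))) NAND (p NAND ((t NAND t) NAND (p NAND p))))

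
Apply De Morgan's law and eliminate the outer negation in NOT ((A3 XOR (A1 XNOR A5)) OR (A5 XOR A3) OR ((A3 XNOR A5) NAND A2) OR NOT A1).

NOT (A3 XOR (A1 XNOR A5)) AND NOT (A5 XOR A3) AND NOT ((A3 XNOR A5) NAND A2) AND A1
De Morgan's: NOT(OR of terms) = AND of negations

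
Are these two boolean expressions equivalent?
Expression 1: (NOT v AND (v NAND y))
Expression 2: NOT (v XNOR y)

No. Counterexample: with v=0, y=0, Expression 1 = 1 but Expression 2 = 0.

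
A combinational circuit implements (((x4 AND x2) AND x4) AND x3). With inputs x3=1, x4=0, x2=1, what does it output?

Substituting: (((0 AND 1) AND 0) AND 1)
= 0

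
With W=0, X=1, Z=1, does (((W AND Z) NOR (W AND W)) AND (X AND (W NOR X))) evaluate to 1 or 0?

Substituting: (((0 AND 1) NOR (0 AND 0)) AND (1 AND (0 NOR 1)))
= 0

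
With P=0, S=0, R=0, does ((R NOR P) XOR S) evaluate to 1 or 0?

Substituting: ((0 NOR 0) XOR 0)
= 1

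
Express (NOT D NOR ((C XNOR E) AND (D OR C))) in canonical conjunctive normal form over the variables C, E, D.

(C OR E OR D) AND (C OR E OR NOT D) AND (C OR NOT E OR D) AND (NOT C OR E OR D) AND (NOT C OR NOT E OR D) AND (NOT C OR NOT E OR NOT D)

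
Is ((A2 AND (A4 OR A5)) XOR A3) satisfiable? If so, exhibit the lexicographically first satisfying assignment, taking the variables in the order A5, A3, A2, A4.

A5=0, A3=0, A2=1, A4=1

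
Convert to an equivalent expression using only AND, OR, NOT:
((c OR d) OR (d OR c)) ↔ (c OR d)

(((c OR d) OR (d OR c)) AND (c OR d)) OR (NOT ((c OR d) OR (d OR c)) AND NOT (c OR d))
(Biconditional = both true or both false)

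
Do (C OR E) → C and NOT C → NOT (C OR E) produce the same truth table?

Yes, Contrapositive is always equivalent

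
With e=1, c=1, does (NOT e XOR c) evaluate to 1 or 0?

Substituting: (NOT 1 XOR 1)
= 1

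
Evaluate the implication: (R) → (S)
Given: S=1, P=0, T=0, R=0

Antecedent (R) = 0; consequent (S) = 1.
0 → 1 = 1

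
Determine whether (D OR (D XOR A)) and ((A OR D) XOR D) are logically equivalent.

No. Counterexample: with D=1, A=0, Expression 1 = 1 but Expression 2 = 0.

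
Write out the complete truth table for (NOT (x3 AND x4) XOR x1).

x1 | x3 | x4 | Output
---------------------
0 | 0 | 0 | 1
0 | 0 | 1 | 1
0 | 1 | 0 | 1
0 | 1 | 1 | 0
1 | 0 | 0 | 0
1 | 0 | 1 | 0
1 | 1 | 0 | 0
1 | 1 | 1 | 1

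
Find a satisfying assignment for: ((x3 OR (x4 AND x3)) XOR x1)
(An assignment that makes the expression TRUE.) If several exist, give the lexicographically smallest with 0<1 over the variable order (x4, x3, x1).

x4=0, x3=0, x1=1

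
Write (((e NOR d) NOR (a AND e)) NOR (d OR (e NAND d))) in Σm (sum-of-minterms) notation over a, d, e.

Σm() = FALSE (no minterms)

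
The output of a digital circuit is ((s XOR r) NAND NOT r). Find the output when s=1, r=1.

Substituting: ((1 XOR 1) NAND NOT 1)
= 1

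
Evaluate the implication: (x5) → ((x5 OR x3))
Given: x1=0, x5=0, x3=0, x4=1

Antecedent (x5) = 0; consequent ((x5 OR x3)) = 0.
0 → 0 = 1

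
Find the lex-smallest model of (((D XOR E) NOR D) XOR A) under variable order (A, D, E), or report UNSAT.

A=0, D=0, E=0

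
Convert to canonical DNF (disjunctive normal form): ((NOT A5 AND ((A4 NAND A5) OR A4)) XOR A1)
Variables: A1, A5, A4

(NOT A1 AND NOT A5 AND NOT A4) OR (NOT A1 AND NOT A5 AND A4) OR (A1 AND A5 AND NOT A4) OR (A1 AND A5 AND A4)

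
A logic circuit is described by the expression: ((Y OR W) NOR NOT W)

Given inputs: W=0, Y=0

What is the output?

Substituting: ((0 OR 0) NOR NOT 0)
= 0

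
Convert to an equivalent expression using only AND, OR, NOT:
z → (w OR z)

NOT z OR (w OR z)
(Implication elimination: A → B = NOT A OR B)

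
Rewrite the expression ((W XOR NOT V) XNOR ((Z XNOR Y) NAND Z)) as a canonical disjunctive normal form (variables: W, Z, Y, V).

(NOT W AND NOT Z AND NOT Y AND NOT V) OR (NOT W AND NOT Z AND Y AND NOT V) OR (NOT W AND Z AND NOT Y AND NOT V) OR (NOT W AND Z AND Y AND V) OR (W AND NOT Z AND NOT Y AND V) OR (W AND NOT Z AND Y AND V) OR (W AND Z AND NOT Y AND V) OR (W AND Z AND Y AND NOT V)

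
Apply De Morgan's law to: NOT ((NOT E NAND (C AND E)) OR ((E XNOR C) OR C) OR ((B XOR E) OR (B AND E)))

NOT (NOT E NAND (C AND E)) AND NOT ((E XNOR C) OR C) AND NOT ((B XOR E) OR (B AND E))
De Morgan's: NOT(OR of terms) = AND of negations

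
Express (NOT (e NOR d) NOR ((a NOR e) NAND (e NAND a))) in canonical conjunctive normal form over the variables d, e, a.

(d OR e OR NOT a) AND (d OR NOT e OR a) AND (d OR NOT e OR NOT a) AND (NOT d OR e OR a) AND (NOT d OR e OR NOT a) AND (NOT d OR NOT e OR a) AND (NOT d OR NOT e OR NOT a)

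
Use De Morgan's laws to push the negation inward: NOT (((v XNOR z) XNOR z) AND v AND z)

NOT ((v XNOR z) XNOR z) OR NOT v OR NOT z
De Morgan's: NOT(AND of terms) = OR of negations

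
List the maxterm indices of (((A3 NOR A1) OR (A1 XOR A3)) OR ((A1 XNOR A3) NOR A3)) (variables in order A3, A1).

ΠM(3) = (NOT A3 OR NOT A1)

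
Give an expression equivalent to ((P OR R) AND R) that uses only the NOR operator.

((((P NOR R) NOR (P NOR R)) NOR ((P NOR R) NOR (P NOR R))) NOR (R NOR R))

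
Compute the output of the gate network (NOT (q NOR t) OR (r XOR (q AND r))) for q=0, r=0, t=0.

Substituting: (NOT (0 NOR 0) OR (0 XOR (0 AND 0)))
= 0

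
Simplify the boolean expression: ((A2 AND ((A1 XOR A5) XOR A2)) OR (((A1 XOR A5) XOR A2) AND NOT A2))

By distribution ((E AND v) OR (E AND NOT v) = E):
= ((A1 XOR A5) XOR A2)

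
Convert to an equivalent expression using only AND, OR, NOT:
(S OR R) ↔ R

((S OR R) AND R) OR (NOT (S OR R) AND NOT R)
(Biconditional = both true or both false)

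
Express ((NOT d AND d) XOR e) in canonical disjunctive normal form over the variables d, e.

(NOT d AND e) OR (d AND e)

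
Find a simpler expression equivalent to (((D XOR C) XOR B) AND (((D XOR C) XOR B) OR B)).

By absorption (E AND (E OR v) = E):
= ((D XOR C) XOR B)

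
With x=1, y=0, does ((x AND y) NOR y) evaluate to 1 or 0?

Substituting: ((1 AND 0) NOR 0)
= 1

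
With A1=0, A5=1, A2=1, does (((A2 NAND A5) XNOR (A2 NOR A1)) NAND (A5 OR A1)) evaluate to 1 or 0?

Substituting: (((1 NAND 1) XNOR (1 NOR 0)) NAND (1 OR 0))
= 0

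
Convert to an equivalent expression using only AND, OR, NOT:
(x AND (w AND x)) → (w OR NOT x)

NOT (x AND (w AND x)) OR (w OR NOT x)
(Implication elimination: A → B = NOT A OR B)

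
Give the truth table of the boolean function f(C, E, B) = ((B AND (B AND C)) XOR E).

C | E | B | Output
------------------
0 | 0 | 0 | 0
0 | 0 | 1 | 0
0 | 1 | 0 | 1
0 | 1 | 1 | 1
1 | 0 | 0 | 0
1 | 0 | 1 | 1
1 | 1 | 0 | 1
1 | 1 | 1 | 0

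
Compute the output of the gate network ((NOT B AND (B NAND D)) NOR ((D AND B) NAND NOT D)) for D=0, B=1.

Substituting: ((NOT 1 AND (1 NAND 0)) NOR ((0 AND 1) NAND NOT 0))
= 0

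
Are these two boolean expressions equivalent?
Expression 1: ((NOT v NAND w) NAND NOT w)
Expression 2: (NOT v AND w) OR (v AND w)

Yes, they are equivalent — the two output columns agree on all 4 assignments:
v | w | Expression 1 | Expression 2
-----------------------------------
0 | 0 | 0 | 0
0 | 1 | 1 | 1
1 | 0 | 0 | 0
1 | 1 | 1 | 1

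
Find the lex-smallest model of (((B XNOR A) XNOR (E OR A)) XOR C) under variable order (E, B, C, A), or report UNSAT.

E=0, B=0, C=1, A=0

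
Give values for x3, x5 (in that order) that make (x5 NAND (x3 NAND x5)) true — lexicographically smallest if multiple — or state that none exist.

x3=0, x5=0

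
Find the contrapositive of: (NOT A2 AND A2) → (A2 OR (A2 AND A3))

Contrapositive: NOT (A2 OR (A2 AND A3)) → NOT (NOT A2 AND A2)
Note: A statement and its contrapositive are logically equivalent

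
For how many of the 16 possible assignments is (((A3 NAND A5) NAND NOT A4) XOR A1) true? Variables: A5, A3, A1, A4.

Satisfying assignments: (0,0,0,1), (0,0,1,0), (0,1,0,1), (0,1,1,0), (1,0,0,1), (1,0,1,0), (1,1,0,0), (1,1,0,1)
Count: 8 out of 16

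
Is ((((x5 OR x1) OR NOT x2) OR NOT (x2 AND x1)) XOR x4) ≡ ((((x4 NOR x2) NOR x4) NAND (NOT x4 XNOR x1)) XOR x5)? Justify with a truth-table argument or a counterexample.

No. Counterexample: with x1=0, x2=0, x4=0, x5=1, Expression 1 = 1 but Expression 2 = 0.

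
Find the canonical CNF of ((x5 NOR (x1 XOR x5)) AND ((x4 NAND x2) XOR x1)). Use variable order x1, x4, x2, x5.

(x1 OR x4 OR x2 OR NOT x5) AND (x1 OR x4 OR NOT x2 OR NOT x5) AND (x1 OR NOT x4 OR x2 OR NOT x5) AND (x1 OR NOT x4 OR NOT x2 OR x5) AND (x1 OR NOT x4 OR NOT x2 OR NOT x5) AND (NOT x1 OR x4 OR x2 OR x5) AND (NOT x1 OR x4 OR x2 OR NOT x5) AND (NOT x1 OR x4 OR NOT x2 OR x5) AND (NOT x1 OR x4 OR NOT x2 OR NOT x5) AND (NOT x1 OR NOT x4 OR x2 OR x5) AND (NOT x1 OR NOT x4 OR x2 OR NOT x5) AND (NOT x1 OR NOT x4 OR NOT x2 OR x5) AND (NOT x1 OR NOT x4 OR NOT x2 OR NOT x5)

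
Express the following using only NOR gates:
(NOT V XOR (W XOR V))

(((((V NOR V) NOR ((((W NOR V) NOR (W NOR V)) NOR ((W NOR V) NOR (W NOR V))) NOR ((((W NOR W) NOR (V NOR V)) NOR ((W NOR W) NOR (V NOR V))) NOR (((W NOR W) NOR (V NOR V)) NOR ((W NOR W) NOR (V NOR V)))))) NOR ((V NOR V) NOR ((((W NOR V) NOR (W NOR V)) NOR ((W NOR V) NOR (W NOR V))) NOR ((((W NOR W) NOR (V NOR V)) NOR ((W NOR W) NOR (V NOR V))) NOR (((W NOR W) NOR (V NOR V)) NOR ((W NOR W) NOR (V NOR V))))))) NOR (((V NOR V) NOR ((((W NOR V) NOR (W NOR V)) NOR ((W NOR V) NOR (W NOR V))) NOR ((((W NOR W) NOR (V NOR V)) NOR ((W NOR W) NOR (V NOR V))) NOR (((W NOR W) NOR (V NOR V)) NOR ((W NOR W) NOR (V NOR V)))))) NOR ((V NOR V) NOR ((((W NOR V) NOR (W NOR V)) NOR ((W NOR V) NOR (W NOR V))) NOR ((((W NOR W) NOR (V NOR V)) NOR ((W NOR W) NOR (V NOR V))) NOR (((W NOR W) NOR (V NOR V)) NOR ((W NOR W) NOR (V NOR V)))))))) NOR (((((V NOR V) NOR (V NOR V)) NOR (((((W NOR V) NOR (W NOR V)) NOR ((W NOR V) NOR (W NOR V))) NOR ((((W NOR W) NOR (V NOR V)) NOR ((W NOR W) NOR (V NOR V))) NOR (((W NOR W) NOR (V NOR V)) NOR ((W NOR W) NOR (V NOR V))))) NOR ((((W NOR V) NOR (W NOR V)) NOR ((W NOR V) NOR (W NOR V))) NOR ((((W NOR W) NOR (V NOR V)) NOR ((W NOR W) NOR (V NOR V))) NOR (((W NOR W) NOR (V NOR V)) NOR ((W NOR W) NOR (V NOR V))))))) NOR (((V NOR V) NOR (V NOR V)) NOR (((((W NOR V) NOR (W NOR V)) NOR ((W NOR V) NOR (W NOR V))) NOR ((((W NOR W) NOR (V NOR V)) NOR ((W NOR W) NOR (V NOR V))) NOR (((W NOR W) NOR (V NOR V)) NOR ((W NOR W) NOR (V NOR V))))) NOR ((((W NOR V) NOR (W NOR V)) NOR ((W NOR V) NOR (W NOR V))) NOR ((((W NOR W) NOR (V NOR V)) NOR ((W NOR W) NOR (V NOR V))) NOR (((W NOR W) NOR (V NOR V)) NOR ((W NOR W) NOR (V NOR V)))))))) NOR ((((V NOR V) NOR (V NOR V)) NOR (((((W NOR V) NOR (W NOR V)) NOR ((W NOR V) NOR (W NOR V))) NOR ((((W NOR W) NOR (V NOR V)) NOR ((W NOR W) NOR (V NOR V))) NOR (((W NOR W) NOR (V NOR V)) NOR ((W NOR W) NOR (V NOR V))))) NOR ((((W NOR V) NOR (W NOR V)) NOR ((W NOR V) NOR (W NOR V))) NOR ((((W NOR W) NOR (V NOR V)) NOR ((W NOR W) NOR (V NOR V))) NOR (((W NOR W) NOR (V NOR V)) NOR ((W NOR W) NOR (V NOR V))))))) NOR (((V NOR V) NOR (V NOR V)) NOR (((((W NOR V) NOR (W NOR V)) NOR ((W NOR V) NOR (W NOR V))) NOR ((((W NOR W) NOR (V NOR V)) NOR ((W NOR W) NOR (V NOR V))) NOR (((W NOR W) NOR (V NOR V)) NOR ((W NOR W) NOR (V NOR V))))) NOR ((((W NOR V) NOR (W NOR V)) NOR ((W NOR V) NOR (W NOR V))) NOR ((((W NOR W) NOR (V NOR V)) NOR ((W NOR W) NOR (V NOR V))) NOR (((W NOR W) NOR (V NOR V)) NOR ((W NOR W) NOR (V NOR V))))))))))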